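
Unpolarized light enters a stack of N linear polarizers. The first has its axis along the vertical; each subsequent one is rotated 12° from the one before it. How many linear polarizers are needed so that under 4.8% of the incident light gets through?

N = 55

First polarizer halves the unpolarized light: factor 1/2.
Each further stage multiplies by cos²(12°) = 0.9568.
After N polarizers: T = 0.5·0.9568^(N−1). Require T < 0.048 ⇒ N−1 > ln(0.048/0.5)/ln(0.9568) = 53.03, so N−1 ≥ 54 and N = 55.
Check: N=55 gives T = 0.04599 < 0.048; N=54 gives T = 0.04807.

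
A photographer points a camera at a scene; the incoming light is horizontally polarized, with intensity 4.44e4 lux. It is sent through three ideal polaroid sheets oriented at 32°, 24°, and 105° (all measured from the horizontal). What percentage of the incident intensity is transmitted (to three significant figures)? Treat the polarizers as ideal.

≈ 1.73%

I₁ = 4.44e4 lux · cos²(32°) = 3.193e+04 lux.
I₂ = I₁ · cos²(8°) = 3.193e+04 · 0.9806 = 3.131e+04 lux.
I₃ = I₂ · cos²(81°) = 3.131e+04 · 0.02447 = 766.3 lux.
That is 1.726% of the incident intensity.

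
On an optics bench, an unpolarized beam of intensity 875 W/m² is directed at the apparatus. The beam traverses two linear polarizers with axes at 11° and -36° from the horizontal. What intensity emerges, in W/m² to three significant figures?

I ≈ 203 W/m²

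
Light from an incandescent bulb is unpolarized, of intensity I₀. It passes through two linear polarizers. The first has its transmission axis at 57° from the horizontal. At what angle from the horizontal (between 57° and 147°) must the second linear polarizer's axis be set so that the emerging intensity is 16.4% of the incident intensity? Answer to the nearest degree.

θ ≈ 112°

Unpolarized light through the first polarizer → I₁ = ½ I₀, now polarized at 57°.
Need I₂/I₀ = 0.164, so cos²(θ − 57°) = 0.164 / 0.5 = 0.328.
θ − 57° = arccos(√0.328) = 55.1°, giving θ ≈ 57 + 55.1 = 112.1°.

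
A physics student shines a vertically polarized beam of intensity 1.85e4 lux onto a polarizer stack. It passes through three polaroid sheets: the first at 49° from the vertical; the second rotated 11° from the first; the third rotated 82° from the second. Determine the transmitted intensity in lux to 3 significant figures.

By Malus's law, I₁ = 1.85e4 lux · cos²(49°) = 7963 lux.
I₂ = I₁ · cos²(11°) = 7963 · 0.9636 = 7673 lux.
I₃ = I₂ · cos²(82°) = 7673 · 0.01937 = 148.6 lux.

I ≈ 149 lux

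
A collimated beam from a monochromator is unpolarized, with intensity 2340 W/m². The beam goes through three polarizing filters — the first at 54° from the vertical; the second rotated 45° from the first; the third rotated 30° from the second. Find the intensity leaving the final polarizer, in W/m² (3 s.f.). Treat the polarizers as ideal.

Unpolarized light through the first polarizer → I₁ = 2340 W/m²/2 = 1170 W/m², polarized at 54°.
I₂ = I₁ · cos²(45°) = 1170 · 0.5 = 585 W/m².
I₃ = I₂ · cos²(30°) = 585 · 0.75 = 438.8 W/m².

I ≈ 439 W/m²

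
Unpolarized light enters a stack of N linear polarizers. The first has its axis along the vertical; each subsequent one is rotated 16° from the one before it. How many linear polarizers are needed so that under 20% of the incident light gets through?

First polarizer halves the unpolarized light: factor 1/2.
Each further stage multiplies by cos²(16°) = 0.924.
After N polarizers: T = 0.5·0.924^(N−1). Require T < 0.20 ⇒ N−1 > ln(0.20/0.5)/ln(0.924) = 11.60, so N−1 ≥ 12 and N = 13.
Check: N=13 gives T = 0.1937 < 0.20; N=12 gives T = 0.2096.

N = 13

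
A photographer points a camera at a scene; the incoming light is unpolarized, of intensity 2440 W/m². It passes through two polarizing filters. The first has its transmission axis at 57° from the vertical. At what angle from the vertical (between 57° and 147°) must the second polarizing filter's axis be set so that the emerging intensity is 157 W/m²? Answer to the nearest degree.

θ ≈ 126°

Unpolarized light through the first polarizer → I₁ = ½ I₀, now polarized at 57°.
Target fraction: 157 / 2440 W/m² = 0.06434 of I₀.
Need I₂/I₀ = 0.06434, so cos²(θ − 57°) = 0.06434 / 0.5 = 0.1287.
θ − 57° = arccos(√0.1287) = 69.0°, giving θ ≈ 57 + 69.0 = 126.0°.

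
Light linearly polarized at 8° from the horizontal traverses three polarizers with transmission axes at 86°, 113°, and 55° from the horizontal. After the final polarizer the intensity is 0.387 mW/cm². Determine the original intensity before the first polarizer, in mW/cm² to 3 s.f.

I₁ = I₀ cos²(86° − 8°) = I₀ cos²(78°) = 0.04323 I₀.
I₂ = I₁ cos²(113° − 86°) = 0.04323 I₀ · cos²(27°) = 0.03432 I₀.
I₃ = I₂ cos²(55° − 113°) = 0.03432 I₀ · cos²(58°) = 0.009637 I₀.
So 0.387 mW/cm² = 0.009637 I₀, giving I₀ = 0.387/0.009637 = 40.16 mW/cm².

I₀ ≈ 40.2 mW/cm²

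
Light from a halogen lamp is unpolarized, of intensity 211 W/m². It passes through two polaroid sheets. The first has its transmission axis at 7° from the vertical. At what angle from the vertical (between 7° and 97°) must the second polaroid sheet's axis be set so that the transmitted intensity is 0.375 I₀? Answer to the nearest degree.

Unpolarized light through the first polarizer → I₁ = ½ I₀, now polarized at 7°.
Need I₂/I₀ = 0.375, so cos²(θ − 7°) = 0.375 / 0.5 = 0.75.
θ − 7° = arccos(√0.75) = 30.0°, giving θ ≈ 7 + 30.0 = 37.0°.

θ ≈ 37°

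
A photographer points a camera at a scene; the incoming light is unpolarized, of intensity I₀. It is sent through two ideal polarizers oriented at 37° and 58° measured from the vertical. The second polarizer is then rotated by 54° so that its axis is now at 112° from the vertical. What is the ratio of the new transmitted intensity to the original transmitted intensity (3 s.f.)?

Before rotation:
Unpolarized light through the first polarizer → I₁ = ½ I₀, now polarized at 37°.
I₂ = I₁ cos²(58° − 37°) = 0.5 I₀ · cos²(21°) = 0.4358 I₀.
After rotation:
Unpolarized light through the first polarizer → I₁ = ½ I₀, now polarized at 37°.
I₂ = I₁ cos²(112° − 37°) = 0.5 I₀ · cos²(75°) = 0.03349 I₀.
Ratio = 0.03349 / 0.4358 = 0.07686.

I_new/I_old ≈ 0.0769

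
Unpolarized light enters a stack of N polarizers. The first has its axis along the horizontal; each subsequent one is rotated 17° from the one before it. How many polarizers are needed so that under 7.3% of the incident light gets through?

N = 23

First polarizer halves the unpolarized light: factor 1/2.
Each further stage multiplies by cos²(17°) = 0.9145.
After N polarizers: T = 0.5·0.9145^(N−1). Require T < 0.073 ⇒ N−1 > ln(0.073/0.5)/ln(0.9145) = 21.53, so N−1 ≥ 22 and N = 23.
Check: N=23 gives T = 0.07002 < 0.073; N=22 gives T = 0.07656.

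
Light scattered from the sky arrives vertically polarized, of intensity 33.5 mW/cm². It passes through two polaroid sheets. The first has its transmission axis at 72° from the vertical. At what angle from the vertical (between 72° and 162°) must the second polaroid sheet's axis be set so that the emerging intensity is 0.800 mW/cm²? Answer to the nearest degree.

θ ≈ 132°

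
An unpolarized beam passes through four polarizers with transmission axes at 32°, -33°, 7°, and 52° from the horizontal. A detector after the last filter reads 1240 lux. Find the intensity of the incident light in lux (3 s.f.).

Unpolarized light through the first polarizer → I₁ = ½ I₀, now polarized at 32°.
I₂ = I₁ cos²(-33° − 32°) = 0.5 I₀ · cos²(65°) = 0.0893 I₀.
I₃ = I₂ cos²(7° + 33°) = 0.0893 I₀ · cos²(40°) = 0.05241 I₀.
I₄ = I₃ cos²(52° − 7°) = 0.05241 I₀ · cos²(45°) = 0.0262 I₀.
So 1240 lux = 0.0262 I₀, giving I₀ = 1240/0.0262 = 4.732e+04 lux.

I₀ ≈ 4.73e4 lux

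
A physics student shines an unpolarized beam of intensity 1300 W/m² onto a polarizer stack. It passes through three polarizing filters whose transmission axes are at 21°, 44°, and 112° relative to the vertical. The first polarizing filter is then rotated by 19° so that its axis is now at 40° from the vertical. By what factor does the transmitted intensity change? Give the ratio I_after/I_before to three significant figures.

Before rotation:
Unpolarized light through the first polarizer → I₁ = ½ I₀, now polarized at 21°.
I₂ = I₁ cos²(44° − 21°) = 0.5 I₀ · cos²(23°) = 0.4237 I₀.
I₃ = I₂ cos²(112° − 44°) = 0.4237 I₀ · cos²(68°) = 0.05945 I₀.
After rotation:
Unpolarized light through the first polarizer → I₁ = ½ I₀, now polarized at 40°.
I₂ = I₁ cos²(44° − 40°) = 0.5 I₀ · cos²(4°) = 0.4976 I₀.
I₃ = I₂ cos²(112° − 44°) = 0.4976 I₀ · cos²(68°) = 0.06982 I₀.
Ratio = 0.06982 / 0.05945 = 1.174.

I_new/I_old ≈ 1.17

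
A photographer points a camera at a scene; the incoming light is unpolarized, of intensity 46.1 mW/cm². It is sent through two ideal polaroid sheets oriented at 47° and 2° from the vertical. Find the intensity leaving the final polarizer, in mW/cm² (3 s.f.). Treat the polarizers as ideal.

I ≈ 11.5 mW/cm²

Unpolarized light through the first polarizer → I₁ = 46.1 mW/cm²/2 = 23.05 mW/cm², polarized at 47°.
I₂ = I₁ · cos²(45°) = 23.05 · 0.5 = 11.53 mW/cm².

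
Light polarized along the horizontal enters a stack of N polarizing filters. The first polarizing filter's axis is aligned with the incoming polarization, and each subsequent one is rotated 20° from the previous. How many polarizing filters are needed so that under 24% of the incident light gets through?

First polarizer is aligned with the polarization: full transmission.
Each further stage multiplies by cos²(20°) = 0.883.
After N polarizers: T = 0.883^(N−1). Require T < 0.24 ⇒ N−1 > ln(0.24)/ln(0.883) = 11.47, so N−1 ≥ 12 and N = 13.
Check: N=13 gives T = 0.2247 < 0.24; N=12 gives T = 0.2545.

N = 13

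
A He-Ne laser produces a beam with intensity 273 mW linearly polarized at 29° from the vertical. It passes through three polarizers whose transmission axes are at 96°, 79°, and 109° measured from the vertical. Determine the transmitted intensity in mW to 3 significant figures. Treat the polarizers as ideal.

I ≈ 28.6 mW

By Malus's law, I₁ = 273 mW · cos²(67°) = 41.68 mW.
I₂ = I₁ · cos²(17°) = 41.68 · 0.9145 = 38.12 mW.
I₃ = I₂ · cos²(30°) = 38.12 · 0.75 = 28.59 mW.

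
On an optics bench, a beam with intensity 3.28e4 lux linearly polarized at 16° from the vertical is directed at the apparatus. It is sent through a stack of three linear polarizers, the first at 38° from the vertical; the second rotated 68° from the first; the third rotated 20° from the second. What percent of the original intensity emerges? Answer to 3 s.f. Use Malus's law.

≈ 10.7%

By Malus's law, I₁ = 3.28e4 lux · cos²(22°) = 2.82e+04 lux.
I₂ = I₁ · cos²(68°) = 2.82e+04 · 0.1403 = 3957 lux.
I₃ = I₂ · cos²(20°) = 3957 · 0.883 = 3494 lux.
That is 10.65% of the incident intensity.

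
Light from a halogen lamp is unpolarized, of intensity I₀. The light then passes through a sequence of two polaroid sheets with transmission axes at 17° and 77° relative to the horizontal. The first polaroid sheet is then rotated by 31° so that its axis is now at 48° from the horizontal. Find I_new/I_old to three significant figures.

I_new/I_old ≈ 3.06

Before rotation:
Unpolarized light through the first polarizer → I₁ = ½ I₀, now polarized at 17°.
I₂ = I₁ cos²(77° − 17°) = 0.5 I₀ · cos²(60°) = 0.125 I₀.
After rotation:
Unpolarized light through the first polarizer → I₁ = ½ I₀, now polarized at 48°.
I₂ = I₁ cos²(77° − 48°) = 0.5 I₀ · cos²(29°) = 0.3825 I₀.
Ratio = 0.3825 / 0.125 = 3.06.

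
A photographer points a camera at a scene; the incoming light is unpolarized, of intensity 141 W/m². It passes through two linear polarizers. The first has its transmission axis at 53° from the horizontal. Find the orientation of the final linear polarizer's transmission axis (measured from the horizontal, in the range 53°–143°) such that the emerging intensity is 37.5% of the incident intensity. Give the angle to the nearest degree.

θ ≈ 83°

Unpolarized light through the first polarizer → I₁ = ½ I₀, now polarized at 53°.
Need I₂/I₀ = 0.375, so cos²(θ − 53°) = 0.375 / 0.5 = 0.75.
θ − 53° = arccos(√0.75) = 30.0°, giving θ ≈ 53 + 30.0 = 83.0°.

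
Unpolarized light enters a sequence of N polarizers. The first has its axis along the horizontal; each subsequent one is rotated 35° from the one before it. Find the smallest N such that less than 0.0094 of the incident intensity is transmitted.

N = 11

First polarizer halves the unpolarized light: factor 1/2.
Each further stage multiplies by cos²(35°) = 0.671.
After N polarizers: T = 0.5·0.671^(N−1). Require T < 0.0094 ⇒ N−1 > ln(0.0094/0.5)/ln(0.671) = 9.96, so N−1 ≥ 10 and N = 11.
Check: N=11 gives T = 0.009253 < 0.0094; N=10 gives T = 0.01379.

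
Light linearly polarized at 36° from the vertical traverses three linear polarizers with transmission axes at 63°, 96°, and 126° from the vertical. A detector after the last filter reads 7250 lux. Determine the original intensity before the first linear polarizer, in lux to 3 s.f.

I₀ ≈ 1.73e4 lux

By Malus's law, I₁ = I₀ cos²(63° − 36°) = I₀ cos²(27°) = 0.7939 I₀.
I₂ = I₁ cos²(96° − 63°) = 0.7939 I₀ · cos²(33°) = 0.5584 I₀.
I₃ = I₂ cos²(126° − 96°) = 0.5584 I₀ · cos²(30°) = 0.4188 I₀.
So 7250 lux = 0.4188 I₀, giving I₀ = 7250/0.4188 = 1.731e+04 lux.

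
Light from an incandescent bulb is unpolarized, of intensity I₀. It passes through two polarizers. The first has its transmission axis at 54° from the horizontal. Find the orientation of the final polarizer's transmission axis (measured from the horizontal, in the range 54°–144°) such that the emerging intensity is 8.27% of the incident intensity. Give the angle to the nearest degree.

θ ≈ 120°

Unpolarized light through the first polarizer → I₁ = ½ I₀, now polarized at 54°.
Need I₂/I₀ = 0.0827, so cos²(θ − 54°) = 0.0827 / 0.5 = 0.1654.
θ − 54° = arccos(√0.1654) = 66.0°, giving θ ≈ 54 + 66.0 = 120.0°.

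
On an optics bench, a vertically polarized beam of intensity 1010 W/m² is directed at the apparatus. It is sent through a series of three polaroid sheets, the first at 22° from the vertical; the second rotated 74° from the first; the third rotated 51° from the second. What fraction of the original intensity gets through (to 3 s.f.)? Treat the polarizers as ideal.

I/I₀ ≈ 0.0259

By Malus's law, I₁ = 1010 W/m² · cos²(22°) = 868.3 W/m².
I₂ = I₁ · cos²(74°) = 868.3 · 0.07598 = 65.97 W/m².
I₃ = I₂ · cos²(51°) = 65.97 · 0.396 = 26.13 W/m².
Transmitted fraction = 0.02587.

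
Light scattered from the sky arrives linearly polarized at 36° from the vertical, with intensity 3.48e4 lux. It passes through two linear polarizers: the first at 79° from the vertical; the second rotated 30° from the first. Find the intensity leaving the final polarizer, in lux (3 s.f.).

I ≈ 1.40e4 lux

By Malus's law, I₁ = 3.48e4 lux · cos²(43°) = 1.861e+04 lux.
I₂ = I₁ · cos²(30°) = 1.861e+04 · 0.75 = 1.396e+04 lux.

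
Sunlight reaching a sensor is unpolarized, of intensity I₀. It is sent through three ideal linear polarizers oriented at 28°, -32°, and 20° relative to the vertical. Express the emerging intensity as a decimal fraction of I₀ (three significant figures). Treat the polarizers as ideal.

≈ 0.0474 I₀

Unpolarized light through the first polarizer → I₁ = ½ I₀, now polarized at 28°.
I₂ = I₁ cos²(-32° − 28°) = 0.5 I₀ · cos²(60°) = 0.125 I₀.
I₃ = I₂ cos²(20° + 32°) = 0.125 I₀ · cos²(52°) = 0.04738 I₀.
Transmitted fraction = 0.04738.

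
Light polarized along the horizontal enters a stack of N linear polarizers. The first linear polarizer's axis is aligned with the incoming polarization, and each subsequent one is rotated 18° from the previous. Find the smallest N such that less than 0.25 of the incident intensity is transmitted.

First polarizer is aligned with the polarization: full transmission.
Each further stage multiplies by cos²(18°) = 0.9045.
After N polarizers: T = 0.9045^(N−1). Require T < 0.25 ⇒ N−1 > ln(0.25)/ln(0.9045) = 13.81, so N−1 ≥ 14 and N = 15.
Check: N=15 gives T = 0.2453 < 0.25; N=14 gives T = 0.2712.

N = 15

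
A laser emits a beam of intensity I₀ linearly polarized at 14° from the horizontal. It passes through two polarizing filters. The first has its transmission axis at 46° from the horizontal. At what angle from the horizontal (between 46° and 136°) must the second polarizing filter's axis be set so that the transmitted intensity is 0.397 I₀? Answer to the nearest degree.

θ ≈ 88°

I₁ = I₀ cos²(46° − 14°) = I₀ cos²(32°) = 0.7192 I₀.
Need I₂/I₀ = 0.397, so cos²(θ − 46°) = 0.397 / 0.7192 = 0.552.
θ − 46° = arccos(√0.552) = 42.0°, giving θ ≈ 46 + 42.0 = 88.0°.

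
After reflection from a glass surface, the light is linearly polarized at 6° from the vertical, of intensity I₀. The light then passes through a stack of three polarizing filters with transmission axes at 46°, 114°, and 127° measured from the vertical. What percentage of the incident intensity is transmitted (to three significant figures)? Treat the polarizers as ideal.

≈ 7.82%

By Malus's law, I₁ = I₀ cos²(46° − 6°) = I₀ cos²(40°) = 0.5868 I₀.
I₂ = I₁ cos²(114° − 46°) = 0.5868 I₀ · cos²(68°) = 0.08235 I₀.
I₃ = I₂ cos²(127° − 114°) = 0.08235 I₀ · cos²(13°) = 0.07818 I₀.
That is 7.818% of the incident intensity.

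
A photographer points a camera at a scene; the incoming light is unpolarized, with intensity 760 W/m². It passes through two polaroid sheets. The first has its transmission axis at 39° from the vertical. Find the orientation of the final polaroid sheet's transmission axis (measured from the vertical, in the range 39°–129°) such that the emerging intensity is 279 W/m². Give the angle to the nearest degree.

θ ≈ 70°

Unpolarized light through the first polarizer → I₁ = ½ I₀, now polarized at 39°.
Target fraction: 279 / 760 W/m² = 0.3671 of I₀.
Need I₂/I₀ = 0.3671, so cos²(θ − 39°) = 0.3671 / 0.5 = 0.7342.
θ − 39° = arccos(√0.7342) = 31.0°, giving θ ≈ 39 + 31.0 = 70.0°.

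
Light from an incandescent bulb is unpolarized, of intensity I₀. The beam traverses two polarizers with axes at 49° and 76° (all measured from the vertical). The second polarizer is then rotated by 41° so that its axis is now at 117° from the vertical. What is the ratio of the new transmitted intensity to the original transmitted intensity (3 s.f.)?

Before rotation:
Unpolarized light through the first polarizer → I₁ = ½ I₀, now polarized at 49°.
I₂ = I₁ cos²(76° − 49°) = 0.5 I₀ · cos²(27°) = 0.3969 I₀.
After rotation:
Unpolarized light through the first polarizer → I₁ = ½ I₀, now polarized at 49°.
I₂ = I₁ cos²(117° − 49°) = 0.5 I₀ · cos²(68°) = 0.07017 I₀.
Ratio = 0.07017 / 0.3969 = 0.1768.

I_new/I_old ≈ 0.177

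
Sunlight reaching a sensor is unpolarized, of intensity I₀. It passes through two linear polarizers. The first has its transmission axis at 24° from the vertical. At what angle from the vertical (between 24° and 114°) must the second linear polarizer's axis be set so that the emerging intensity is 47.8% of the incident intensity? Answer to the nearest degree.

θ ≈ 36°

Unpolarized light through the first polarizer → I₁ = ½ I₀, now polarized at 24°.
Need I₂/I₀ = 0.478, so cos²(θ − 24°) = 0.478 / 0.5 = 0.956.
θ − 24° = arccos(√0.956) = 12.1°, giving θ ≈ 24 + 12.1 = 36.1°.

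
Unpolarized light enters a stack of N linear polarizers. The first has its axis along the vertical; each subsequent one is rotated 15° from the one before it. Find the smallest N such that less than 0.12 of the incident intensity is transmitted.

N = 22

First polarizer halves the unpolarized light: factor 1/2.
Each further stage multiplies by cos²(15°) = 0.933.
After N polarizers: T = 0.5·0.933^(N−1). Require T < 0.12 ⇒ N−1 > ln(0.12/0.5)/ln(0.933) = 20.58, so N−1 ≥ 21 and N = 22.
Check: N=22 gives T = 0.1166 < 0.12; N=21 gives T = 0.1249.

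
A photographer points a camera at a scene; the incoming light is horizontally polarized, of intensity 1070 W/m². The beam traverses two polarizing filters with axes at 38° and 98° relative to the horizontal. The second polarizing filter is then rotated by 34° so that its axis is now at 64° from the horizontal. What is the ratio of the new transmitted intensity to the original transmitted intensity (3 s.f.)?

I_new/I_old ≈ 3.23

Before rotation:
I₁ = I₀ cos²(38° − 0°) = I₀ cos²(38°) = 0.621 I₀.
I₂ = I₁ cos²(98° − 38°) = 0.621 I₀ · cos²(60°) = 0.1552 I₀.
After rotation:
I₁ = I₀ cos²(38° − 0°) = I₀ cos²(38°) = 0.621 I₀.
I₂ = I₁ cos²(64° − 38°) = 0.621 I₀ · cos²(26°) = 0.5016 I₀.
Ratio = 0.5016 / 0.1552 = 3.231.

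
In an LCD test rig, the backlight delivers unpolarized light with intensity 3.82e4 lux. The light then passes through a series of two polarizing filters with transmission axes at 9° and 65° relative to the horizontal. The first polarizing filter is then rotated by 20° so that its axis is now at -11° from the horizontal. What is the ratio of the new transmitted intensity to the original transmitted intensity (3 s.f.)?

Before rotation:
Unpolarized light through the first polarizer → I₁ = ½ I₀, now polarized at 9°.
I₂ = I₁ cos²(65° − 9°) = 0.5 I₀ · cos²(56°) = 0.1563 I₀.
After rotation:
Unpolarized light through the first polarizer → I₁ = ½ I₀, now polarized at -11°.
I₂ = I₁ cos²(65° + 11°) = 0.5 I₀ · cos²(76°) = 0.02926 I₀.
Ratio = 0.02926 / 0.1563 = 0.1872.

I_new/I_old ≈ 0.187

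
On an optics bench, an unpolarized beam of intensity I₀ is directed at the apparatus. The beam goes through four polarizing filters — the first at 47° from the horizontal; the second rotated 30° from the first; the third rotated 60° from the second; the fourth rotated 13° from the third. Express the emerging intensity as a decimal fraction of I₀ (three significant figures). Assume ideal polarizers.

Unpolarized light through the first polarizer → I₁ = ½ I₀, now polarized at 47°.
I₂ = I₁ cos²(30°) = 0.5 · 0.75 I₀ = 0.375 I₀.
I₃ = I₂ cos²(60°) = 0.375 · 0.25 I₀ = 0.09375 I₀.
I₄ = I₃ cos²(13°) = 0.09375 · 0.9494 I₀ = 0.08901 I₀.
Transmitted fraction = 0.08901.

≈ 0.0890 I₀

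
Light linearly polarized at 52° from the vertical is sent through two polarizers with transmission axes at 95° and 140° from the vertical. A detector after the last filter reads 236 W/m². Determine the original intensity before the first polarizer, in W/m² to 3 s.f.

By Malus's law, I₁ = I₀ cos²(95° − 52°) = I₀ cos²(43°) = 0.5349 I₀.
I₂ = I₁ cos²(140° − 95°) = 0.5349 I₀ · cos²(45°) = 0.2674 I₀.
So 236 W/m² = 0.2674 I₀, giving I₀ = 236/0.2674 = 882.4 W/m².

I₀ ≈ 882 W/m²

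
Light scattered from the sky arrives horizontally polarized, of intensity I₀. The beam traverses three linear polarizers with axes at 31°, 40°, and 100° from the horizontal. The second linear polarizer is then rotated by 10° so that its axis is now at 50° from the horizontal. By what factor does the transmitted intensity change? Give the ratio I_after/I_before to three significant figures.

Before rotation:
By Malus's law, I₁ = I₀ cos²(31° − 0°) = I₀ cos²(31°) = 0.7347 I₀.
I₂ = I₁ cos²(40° − 31°) = 0.7347 I₀ · cos²(9°) = 0.7168 I₀.
I₃ = I₂ cos²(100° − 40°) = 0.7168 I₀ · cos²(60°) = 0.1792 I₀.
After rotation:
I₁ = I₀ cos²(31° − 0°) = I₀ cos²(31°) = 0.7347 I₀.
I₂ = I₁ cos²(50° − 31°) = 0.7347 I₀ · cos²(19°) = 0.6569 I₀.
I₃ = I₂ cos²(100° − 50°) = 0.6569 I₀ · cos²(50°) = 0.2714 I₀.
Ratio = 0.2714 / 0.1792 = 1.515.

I_new/I_old ≈ 1.51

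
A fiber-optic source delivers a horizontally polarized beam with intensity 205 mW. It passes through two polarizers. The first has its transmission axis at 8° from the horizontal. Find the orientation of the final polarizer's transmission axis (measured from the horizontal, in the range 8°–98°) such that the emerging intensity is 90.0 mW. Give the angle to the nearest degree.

I₁ = I₀ cos²(8° − 0°) = I₀ cos²(8°) = 0.9806 I₀.
Target fraction: 90.0 / 205 mW = 0.439 of I₀.
Need I₂/I₀ = 0.439, so cos²(θ − 8°) = 0.439 / 0.9806 = 0.4477.
θ − 8° = arccos(√0.4477) = 48.0°, giving θ ≈ 8 + 48.0 = 56.0°.

θ ≈ 56°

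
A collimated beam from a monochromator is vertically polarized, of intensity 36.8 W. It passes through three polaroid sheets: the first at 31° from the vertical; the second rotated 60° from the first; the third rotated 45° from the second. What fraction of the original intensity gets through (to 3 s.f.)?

I₁ = 36.8 W · cos²(31°) = 27.04 W.
I₂ = I₁ · cos²(60°) = 27.04 · 0.25 = 6.76 W.
I₃ = I₂ · cos²(45°) = 6.76 · 0.5 = 3.38 W.
Transmitted fraction = 0.09184.

I/I₀ ≈ 0.0918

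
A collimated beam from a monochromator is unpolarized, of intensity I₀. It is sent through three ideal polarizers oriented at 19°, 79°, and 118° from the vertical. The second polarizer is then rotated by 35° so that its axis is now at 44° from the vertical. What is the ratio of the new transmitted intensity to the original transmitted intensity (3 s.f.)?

I_new/I_old ≈ 0.413

Before rotation:
Unpolarized light through the first polarizer → I₁ = ½ I₀, now polarized at 19°.
I₂ = I₁ cos²(79° − 19°) = 0.5 I₀ · cos²(60°) = 0.125 I₀.
I₃ = I₂ cos²(118° − 79°) = 0.125 I₀ · cos²(39°) = 0.07549 I₀.
After rotation:
Unpolarized light through the first polarizer → I₁ = ½ I₀, now polarized at 19°.
I₂ = I₁ cos²(44° − 19°) = 0.5 I₀ · cos²(25°) = 0.4107 I₀.
I₃ = I₂ cos²(118° − 44°) = 0.4107 I₀ · cos²(74°) = 0.0312 I₀.
Ratio = 0.0312 / 0.07549 = 0.4133.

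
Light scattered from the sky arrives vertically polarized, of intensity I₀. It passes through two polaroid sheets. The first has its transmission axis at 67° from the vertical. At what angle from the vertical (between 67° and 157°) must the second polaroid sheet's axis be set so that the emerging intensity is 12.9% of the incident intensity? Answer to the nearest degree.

θ ≈ 90°

By Malus's law, I₁ = I₀ cos²(67° − 0°) = I₀ cos²(67°) = 0.1527 I₀.
Need I₂/I₀ = 0.129, so cos²(θ − 67°) = 0.129 / 0.1527 = 0.845.
θ − 67° = arccos(√0.845) = 23.2°, giving θ ≈ 67 + 23.2 = 90.2°.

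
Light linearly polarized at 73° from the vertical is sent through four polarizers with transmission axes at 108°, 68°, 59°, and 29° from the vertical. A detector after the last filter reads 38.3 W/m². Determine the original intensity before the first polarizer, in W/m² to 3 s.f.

I₁ = I₀ cos²(108° − 73°) = I₀ cos²(35°) = 0.671 I₀.
I₂ = I₁ cos²(68° − 108°) = 0.671 I₀ · cos²(40°) = 0.3938 I₀.
I₃ = I₂ cos²(59° − 68°) = 0.3938 I₀ · cos²(9°) = 0.3841 I₀.
I₄ = I₃ cos²(29° − 59°) = 0.3841 I₀ · cos²(30°) = 0.2881 I₀.
So 38.3 W/m² = 0.2881 I₀, giving I₀ = 38.3/0.2881 = 132.9 W/m².

I₀ ≈ 133 W/m²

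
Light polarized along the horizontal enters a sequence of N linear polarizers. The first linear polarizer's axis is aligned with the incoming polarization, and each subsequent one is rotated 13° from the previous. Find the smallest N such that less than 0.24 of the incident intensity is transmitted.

N = 29

First polarizer is aligned with the polarization: full transmission.
Each further stage multiplies by cos²(13°) = 0.9494.
After N polarizers: T = 0.9494^(N−1). Require T < 0.24 ⇒ N−1 > ln(0.24)/ln(0.9494) = 27.48, so N−1 ≥ 28 and N = 29.
Check: N=29 gives T = 0.2336 < 0.24; N=28 gives T = 0.2461.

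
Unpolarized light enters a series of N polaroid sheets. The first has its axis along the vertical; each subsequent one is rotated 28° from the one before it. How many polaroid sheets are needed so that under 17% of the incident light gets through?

N = 6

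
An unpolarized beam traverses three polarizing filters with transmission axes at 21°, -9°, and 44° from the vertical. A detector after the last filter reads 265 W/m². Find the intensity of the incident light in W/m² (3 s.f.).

I₀ ≈ 1950 W/m²

Unpolarized light through the first polarizer → I₁ = ½ I₀, now polarized at 21°.
I₂ = I₁ cos²(-9° − 21°) = 0.5 I₀ · cos²(30°) = 0.375 I₀.
I₃ = I₂ cos²(44° + 9°) = 0.375 I₀ · cos²(53°) = 0.1358 I₀.
So 265 W/m² = 0.1358 I₀, giving I₀ = 265/0.1358 = 1951 W/m².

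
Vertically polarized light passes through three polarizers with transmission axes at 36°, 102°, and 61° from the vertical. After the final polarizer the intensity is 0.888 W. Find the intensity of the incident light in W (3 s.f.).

I₁ = I₀ cos²(36° − 0°) = I₀ cos²(36°) = 0.6545 I₀.
I₂ = I₁ cos²(102° − 36°) = 0.6545 I₀ · cos²(66°) = 0.1083 I₀.
I₃ = I₂ cos²(61° − 102°) = 0.1083 I₀ · cos²(41°) = 0.06167 I₀.
So 0.888 W = 0.06167 I₀, giving I₀ = 0.888/0.06167 = 14.4 W.

I₀ ≈ 14.4 W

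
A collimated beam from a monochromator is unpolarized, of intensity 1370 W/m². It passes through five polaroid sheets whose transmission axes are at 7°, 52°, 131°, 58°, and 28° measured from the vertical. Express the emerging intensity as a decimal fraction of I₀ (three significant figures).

I/I₀ ≈ 0.000584

Unpolarized light through the first polarizer → I₁ = 1370 W/m²/2 = 685 W/m², polarized at 7°.
I₂ = I₁ · cos²(45°) = 685 · 0.5 = 342.5 W/m².
I₃ = I₂ · cos²(79°) = 342.5 · 0.03641 = 12.47 W/m².
I₄ = I₃ · cos²(73°) = 12.47 · 0.08548 = 1.066 W/m².
I₅ = I₄ · cos²(30°) = 1.066 · 0.75 = 0.7994 W/m².
Transmitted fraction = 0.0005835.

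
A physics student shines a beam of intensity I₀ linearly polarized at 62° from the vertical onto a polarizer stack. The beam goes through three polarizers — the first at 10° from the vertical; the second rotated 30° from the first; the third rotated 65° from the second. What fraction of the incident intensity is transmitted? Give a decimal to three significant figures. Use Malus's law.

By Malus's law, I₁ = I₀ cos²(10° − 62°) = I₀ cos²(52°) = 0.379 I₀.
I₂ = I₁ cos²(30°) = 0.379 · 0.75 I₀ = 0.2843 I₀.
I₃ = I₂ cos²(65°) = 0.2843 · 0.1786 I₀ = 0.05077 I₀.
Transmitted fraction = 0.05077.

≈ 0.0508 I₀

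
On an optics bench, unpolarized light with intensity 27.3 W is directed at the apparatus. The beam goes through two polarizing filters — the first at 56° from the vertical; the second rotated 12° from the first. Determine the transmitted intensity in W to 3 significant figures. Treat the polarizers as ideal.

I ≈ 13.1 W

Unpolarized light through the first polarizer → I₁ = 27.3 W/2 = 13.65 W, polarized at 56°.
I₂ = I₁ · cos²(12°) = 13.65 · 0.9568 = 13.06 W.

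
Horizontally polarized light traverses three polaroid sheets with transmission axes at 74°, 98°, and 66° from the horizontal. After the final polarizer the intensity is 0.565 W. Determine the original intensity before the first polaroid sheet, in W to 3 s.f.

I₁ = I₀ cos²(74° − 0°) = I₀ cos²(74°) = 0.07598 I₀.
I₂ = I₁ cos²(98° − 74°) = 0.07598 I₀ · cos²(24°) = 0.06341 I₀.
I₃ = I₂ cos²(66° − 98°) = 0.06341 I₀ · cos²(32°) = 0.0456 I₀.
So 0.565 W = 0.0456 I₀, giving I₀ = 0.565/0.0456 = 12.39 W.

I₀ ≈ 12.4 W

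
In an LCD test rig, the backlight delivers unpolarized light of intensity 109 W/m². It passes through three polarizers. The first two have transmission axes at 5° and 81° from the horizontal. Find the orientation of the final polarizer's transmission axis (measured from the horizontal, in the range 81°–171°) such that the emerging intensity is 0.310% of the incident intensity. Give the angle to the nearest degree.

Unpolarized light through the first polarizer → I₁ = ½ I₀, now polarized at 5°.
I₂ = I₁ cos²(81° − 5°) = 0.5 I₀ · cos²(76°) = 0.02926 I₀.
Need I₃/I₀ = 0.0031, so cos²(θ − 81°) = 0.0031 / 0.02926 = 0.1059.
θ − 81° = arccos(√0.1059) = 71.0°, giving θ ≈ 81 + 71.0 = 152.0°.

θ ≈ 152°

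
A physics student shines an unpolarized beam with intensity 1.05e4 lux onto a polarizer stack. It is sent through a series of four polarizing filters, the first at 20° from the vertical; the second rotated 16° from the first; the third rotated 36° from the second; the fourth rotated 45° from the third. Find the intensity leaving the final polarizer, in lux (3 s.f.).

I ≈ 1590 lux

Unpolarized light through the first polarizer → I₁ = 1.05e4 lux/2 = 5250 lux, polarized at 20°.
I₂ = I₁ · cos²(16°) = 5250 · 0.924 = 4851 lux.
I₃ = I₂ · cos²(36°) = 4851 · 0.6545 = 3175 lux.
I₄ = I₃ · cos²(45°) = 3175 · 0.5 = 1588 lux.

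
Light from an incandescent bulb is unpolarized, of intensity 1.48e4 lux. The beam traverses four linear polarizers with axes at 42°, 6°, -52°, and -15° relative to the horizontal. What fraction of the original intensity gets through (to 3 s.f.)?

Unpolarized light through the first polarizer → I₁ = 1.48e4 lux/2 = 7400 lux, polarized at 42°.
I₂ = I₁ · cos²(36°) = 7400 · 0.6545 = 4843 lux.
I₃ = I₂ · cos²(58°) = 4843 · 0.2808 = 1360 lux.
I₄ = I₃ · cos²(37°) = 1360 · 0.6378 = 867.5 lux.
Transmitted fraction = 0.05861.

I/I₀ ≈ 0.0586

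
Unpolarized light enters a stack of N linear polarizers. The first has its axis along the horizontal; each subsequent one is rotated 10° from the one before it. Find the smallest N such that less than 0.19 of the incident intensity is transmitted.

N = 33

First polarizer halves the unpolarized light: factor 1/2.
Each further stage multiplies by cos²(10°) = 0.9698.
After N polarizers: T = 0.5·0.9698^(N−1). Require T < 0.19 ⇒ N−1 > ln(0.19/0.5)/ln(0.9698) = 31.60, so N−1 ≥ 32 and N = 33.
Check: N=33 gives T = 0.1877 < 0.19; N=32 gives T = 0.1935.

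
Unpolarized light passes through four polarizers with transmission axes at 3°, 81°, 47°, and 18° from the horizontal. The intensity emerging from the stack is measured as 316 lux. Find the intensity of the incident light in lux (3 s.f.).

I₀ ≈ 2.78e4 lux

Unpolarized light through the first polarizer → I₁ = ½ I₀, now polarized at 3°.
I₂ = I₁ cos²(81° − 3°) = 0.5 I₀ · cos²(78°) = 0.02161 I₀.
I₃ = I₂ cos²(47° − 81°) = 0.02161 I₀ · cos²(34°) = 0.01486 I₀.
I₄ = I₃ cos²(18° − 47°) = 0.01486 I₀ · cos²(29°) = 0.01136 I₀.
So 316 lux = 0.01136 I₀, giving I₀ = 316/0.01136 = 2.781e+04 lux.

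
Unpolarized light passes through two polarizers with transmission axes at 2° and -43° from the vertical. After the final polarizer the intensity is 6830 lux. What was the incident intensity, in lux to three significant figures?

Unpolarized light through the first polarizer → I₁ = ½ I₀, now polarized at 2°.
I₂ = I₁ cos²(-43° − 2°) = 0.5 I₀ · cos²(45°) = 0.25 I₀.
So 6830 lux = 0.25 I₀, giving I₀ = 6830/0.25 = 2.732e+04 lux.

I₀ ≈ 2.73e4 lux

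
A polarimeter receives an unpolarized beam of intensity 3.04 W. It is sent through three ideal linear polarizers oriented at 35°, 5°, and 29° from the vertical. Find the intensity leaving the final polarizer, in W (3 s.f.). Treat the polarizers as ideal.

I ≈ 0.951 W

Unpolarized light through the first polarizer → I₁ = 3.04 W/2 = 1.52 W, polarized at 35°.
I₂ = I₁ · cos²(30°) = 1.52 · 0.75 = 1.14 W.
I₃ = I₂ · cos²(24°) = 1.14 · 0.8346 = 0.9514 W.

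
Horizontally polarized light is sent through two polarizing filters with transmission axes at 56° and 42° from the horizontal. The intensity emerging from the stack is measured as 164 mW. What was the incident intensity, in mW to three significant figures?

I₁ = I₀ cos²(56° − 0°) = I₀ cos²(56°) = 0.3127 I₀.
I₂ = I₁ cos²(42° − 56°) = 0.3127 I₀ · cos²(14°) = 0.2944 I₀.
So 164 mW = 0.2944 I₀, giving I₀ = 164/0.2944 = 557.1 mW.

I₀ ≈ 557 mW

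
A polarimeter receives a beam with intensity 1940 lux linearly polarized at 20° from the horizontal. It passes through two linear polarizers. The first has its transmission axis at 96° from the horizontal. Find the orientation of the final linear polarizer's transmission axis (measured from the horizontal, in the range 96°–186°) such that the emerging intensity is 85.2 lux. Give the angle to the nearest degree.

By Malus's law, I₁ = I₀ cos²(96° − 20°) = I₀ cos²(76°) = 0.05853 I₀.
Target fraction: 85.2 / 1940 lux = 0.04392 of I₀.
Need I₂/I₀ = 0.04392, so cos²(θ − 96°) = 0.04392 / 0.05853 = 0.7504.
θ − 96° = arccos(√0.7504) = 30.0°, giving θ ≈ 96 + 30.0 = 126.0°.

θ ≈ 126°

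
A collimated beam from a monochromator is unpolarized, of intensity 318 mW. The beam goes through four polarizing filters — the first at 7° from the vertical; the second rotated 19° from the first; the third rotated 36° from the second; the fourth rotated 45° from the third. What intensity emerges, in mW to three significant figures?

I ≈ 46.5 mW

Unpolarized light through the first polarizer → I₁ = 318 mW/2 = 159 mW, polarized at 7°.
I₂ = I₁ · cos²(19°) = 159 · 0.894 = 142.1 mW.
I₃ = I₂ · cos²(36°) = 142.1 · 0.6545 = 93.04 mW.
I₄ = I₃ · cos²(45°) = 93.04 · 0.5 = 46.52 mW.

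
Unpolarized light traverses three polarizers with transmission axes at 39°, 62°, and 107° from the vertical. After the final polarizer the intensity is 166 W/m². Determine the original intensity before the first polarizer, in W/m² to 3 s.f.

Unpolarized light through the first polarizer → I₁ = ½ I₀, now polarized at 39°.
I₂ = I₁ cos²(62° − 39°) = 0.5 I₀ · cos²(23°) = 0.4237 I₀.
I₃ = I₂ cos²(107° − 62°) = 0.4237 I₀ · cos²(45°) = 0.2118 I₀.
So 166 W/m² = 0.2118 I₀, giving I₀ = 166/0.2118 = 783.6 W/m².

I₀ ≈ 784 W/m²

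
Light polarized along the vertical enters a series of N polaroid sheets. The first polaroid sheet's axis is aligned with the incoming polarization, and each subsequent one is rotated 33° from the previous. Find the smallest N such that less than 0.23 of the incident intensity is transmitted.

N = 6

First polarizer is aligned with the polarization: full transmission.
Each further stage multiplies by cos²(33°) = 0.7034.
After N polarizers: T = 0.7034^(N−1). Require T < 0.23 ⇒ N−1 > ln(0.23)/ln(0.7034) = 4.18, so N−1 ≥ 5 and N = 6.
Check: N=6 gives T = 0.1722 < 0.23; N=5 gives T = 0.2448.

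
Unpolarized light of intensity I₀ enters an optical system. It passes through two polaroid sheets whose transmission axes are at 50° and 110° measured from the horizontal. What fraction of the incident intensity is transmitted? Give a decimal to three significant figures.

≈ 0.125 I₀

Unpolarized light through the first polarizer → I₁ = ½ I₀, now polarized at 50°.
I₂ = I₁ cos²(110° − 50°) = 0.5 I₀ · cos²(60°) = 0.125 I₀.
Transmitted fraction = 0.125.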